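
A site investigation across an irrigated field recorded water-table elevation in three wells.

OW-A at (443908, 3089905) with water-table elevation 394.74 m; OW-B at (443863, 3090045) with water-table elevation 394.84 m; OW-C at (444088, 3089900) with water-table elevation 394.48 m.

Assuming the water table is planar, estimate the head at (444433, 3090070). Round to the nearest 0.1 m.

394.0 m

Three-point gradient (reference OW-A): Δ to OW-B = (-45, 140, +0.10), Δ to OW-C = (180, -5, -0.26).
∂h/∂x = -0.001437, ∂h/∂y = +0.0002523 (det = -24975).
h(444433, 3090070) = 394.74 + (-0.001437)·(525) + (+0.0002523)·(165) = 394.74 -0.755 +0.042 = 394.027 m.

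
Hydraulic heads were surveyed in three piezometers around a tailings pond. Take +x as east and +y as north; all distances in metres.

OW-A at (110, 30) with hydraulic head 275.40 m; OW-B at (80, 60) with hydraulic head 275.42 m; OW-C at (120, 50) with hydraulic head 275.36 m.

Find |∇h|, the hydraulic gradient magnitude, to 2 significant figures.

0.0021

Taking OW-A as reference: OW-B−OW-A = (-30, 30, +0.02); OW-C−OW-A = (10, 20, -0.04).
Determinant of the coordinate differences = (-30)·20 − 10·30 = -900.
∂h/∂x = [(+0.02)·20 − (-0.04)·30] / -900 = -0.001778
∂h/∂y = [(-30)·(-0.04) − 10·(+0.02)] / -900 = -0.001111
|∇h| = √(-0.001778² + -0.001111²) = 0.002097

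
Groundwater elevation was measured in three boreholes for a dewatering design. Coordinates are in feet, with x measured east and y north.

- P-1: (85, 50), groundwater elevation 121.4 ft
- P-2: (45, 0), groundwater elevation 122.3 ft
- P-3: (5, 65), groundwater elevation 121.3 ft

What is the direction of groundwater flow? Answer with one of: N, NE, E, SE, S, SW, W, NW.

N

Taking P-1 as reference: P-2−P-1 = (-40, -50, +0.9); P-3−P-1 = (-80, 15, -0.1).
Solve a·Δx + b·Δy = Δh: det = (-40)·15 − (-80)·(-50) = -4600.
∂h/∂x = [(+0.9)·15 − (-0.1)·(-50)] / -4600 = -0.001848
∂h/∂y = [(-40)·(-0.1) − (-80)·(+0.9)] / -4600 = -0.01652
Flow = −∇h = (+0.001848 east, +0.01652 north), which points north.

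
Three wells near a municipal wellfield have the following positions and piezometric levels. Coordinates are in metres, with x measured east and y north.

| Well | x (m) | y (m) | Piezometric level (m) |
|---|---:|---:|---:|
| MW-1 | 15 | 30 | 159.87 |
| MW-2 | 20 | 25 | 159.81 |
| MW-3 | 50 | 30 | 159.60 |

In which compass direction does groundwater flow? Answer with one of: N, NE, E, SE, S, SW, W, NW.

Three-point gradient (reference MW-1): Δ to MW-2 = (5, -5, -0.06), Δ to MW-3 = (35, 0, -0.27).
∂h/∂x = -0.007714, ∂h/∂y = +0.004286 (det = 175).
Flow = −∇h = (+0.007714 east, -0.004286 north), which points southeast.

SE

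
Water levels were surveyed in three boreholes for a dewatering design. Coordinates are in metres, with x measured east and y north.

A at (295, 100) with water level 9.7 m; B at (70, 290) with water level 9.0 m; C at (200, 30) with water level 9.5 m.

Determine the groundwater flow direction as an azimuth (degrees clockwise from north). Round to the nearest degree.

Three-point gradient (reference A): Δ to B = (-225, 190, -0.7), Δ to C = (-95, -70, -0.2).
∂h/∂x = +0.002574, ∂h/∂y = -0.0006361 (det = 33800).
Flow direction (−∇h) has components (-0.002574 E, +0.0006361 N).
Azimuth = atan2(E, N) = atan2(-0.002574, +0.0006361) = 283.9° ≈ 284°.

284°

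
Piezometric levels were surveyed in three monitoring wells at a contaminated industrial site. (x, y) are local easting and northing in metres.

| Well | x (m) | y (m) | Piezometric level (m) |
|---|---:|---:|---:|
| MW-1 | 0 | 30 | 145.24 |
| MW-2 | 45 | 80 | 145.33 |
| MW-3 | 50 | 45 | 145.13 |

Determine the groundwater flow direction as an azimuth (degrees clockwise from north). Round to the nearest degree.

Taking MW-1 as reference: MW-2−MW-1 = (45, 50, +0.09); MW-3−MW-1 = (50, 15, -0.11).
Solve a·Δx + b·Δy = Δh: det = 45·15 − 50·50 = -1825.
∂h/∂x = [(+0.09)·15 − (-0.11)·50] / -1825 = -0.003753
∂h/∂y = [45·(-0.11) − 50·(+0.09)] / -1825 = +0.005178
Flow direction (−∇h) has components (+0.003753 E, -0.005178 N).
Azimuth = atan2(E, N) = atan2(+0.003753, -0.005178) = 144.1° ≈ 144°.

144°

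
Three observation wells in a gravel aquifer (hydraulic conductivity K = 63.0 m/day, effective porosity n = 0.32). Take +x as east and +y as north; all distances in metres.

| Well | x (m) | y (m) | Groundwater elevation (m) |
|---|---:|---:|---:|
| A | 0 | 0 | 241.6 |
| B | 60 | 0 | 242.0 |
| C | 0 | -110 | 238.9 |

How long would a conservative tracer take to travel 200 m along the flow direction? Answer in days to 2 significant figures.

40 days

∂h/∂x = (242.0 − 241.6) / (60 − 0) = +0.006667
∂h/∂y = (238.9 − 241.6) / (-110 − 0) = +0.02455
|∇h| = √(0.006667² + 0.02455²) = 0.02544
Seepage velocity v = K·i/n = 63.0 × 0.02544 / 0.32 = 5.009 m/day.
t = 200 / 5.009 = 39.93 days.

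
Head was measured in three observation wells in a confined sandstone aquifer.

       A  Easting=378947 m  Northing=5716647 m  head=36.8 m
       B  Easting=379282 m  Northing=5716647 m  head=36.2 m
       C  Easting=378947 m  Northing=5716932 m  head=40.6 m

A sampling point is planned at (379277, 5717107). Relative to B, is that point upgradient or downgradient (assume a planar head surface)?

upgradient

∂h/∂x = (36.2 − 36.8) / (379282 − 378947) = -0.001791
∂h/∂y = (40.6 − 36.8) / (5716932 − 5716647) = +0.01333
Head at (379277, 5717107) = 36.8 + (-0.001791)·(330) + (+0.01333)·(460) = 42.34 m.
That is higher than the 36.2 m at B, so the point is upgradient.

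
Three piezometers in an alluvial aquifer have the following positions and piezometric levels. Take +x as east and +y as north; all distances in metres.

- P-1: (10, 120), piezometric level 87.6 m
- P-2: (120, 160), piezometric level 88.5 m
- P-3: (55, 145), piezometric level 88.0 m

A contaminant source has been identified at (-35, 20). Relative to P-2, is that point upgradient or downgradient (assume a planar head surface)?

Taking P-1 as reference: P-2−P-1 = (110, 40, +0.9); P-3−P-1 = (45, 25, +0.4).
Solve a·Δx + b·Δy = Δh: det = 110·25 − 45·40 = 950.
∂h/∂x = [(+0.9)·25 − (+0.4)·40] / 950 = +0.006842
∂h/∂y = [110·(+0.4) − 45·(+0.9)] / 950 = +0.003684
Head at (-35, 20) = 87.6 + (+0.006842)·(-45) + (+0.003684)·(-100) = 86.92 m.
That is lower than the 88.5 m at P-2, so the point is downgradient.

downgradient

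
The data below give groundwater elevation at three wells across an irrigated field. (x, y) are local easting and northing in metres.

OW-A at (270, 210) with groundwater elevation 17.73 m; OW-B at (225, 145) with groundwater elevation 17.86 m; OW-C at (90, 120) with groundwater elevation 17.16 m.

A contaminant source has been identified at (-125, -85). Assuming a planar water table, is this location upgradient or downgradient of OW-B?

downgradient

Taking OW-A as reference: OW-B−OW-A = (-45, -65, +0.13); OW-C−OW-A = (-180, -90, -0.57).
Solve a·Δx + b·Δy = Δh: det = (-45)·(-90) − (-180)·(-65) = -7650.
∂h/∂x = [(+0.13)·(-90) − (-0.57)·(-65)] / -7650 = +0.006373
∂h/∂y = [(-45)·(-0.57) − (-180)·(+0.13)] / -7650 = -0.006412
Head at (-125, -85) = 17.73 + (+0.006373)·(-395) + (-0.006412)·(-295) = 17.10 m.
That is lower than the 17.86 m at OW-B, so the point is downgradient.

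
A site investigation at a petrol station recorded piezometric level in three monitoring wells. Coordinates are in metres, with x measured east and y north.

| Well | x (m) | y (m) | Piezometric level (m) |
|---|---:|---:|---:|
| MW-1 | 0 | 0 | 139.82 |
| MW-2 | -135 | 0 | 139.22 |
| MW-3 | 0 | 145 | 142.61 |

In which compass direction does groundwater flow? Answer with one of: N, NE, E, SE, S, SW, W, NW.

S

∂h/∂x = (139.22 − 139.82) / (-135 − 0) = +0.004444
∂h/∂y = (142.61 − 139.82) / (145 − 0) = +0.01924
Flow = −∇h = (-0.004444 east, -0.01924 north), which points south.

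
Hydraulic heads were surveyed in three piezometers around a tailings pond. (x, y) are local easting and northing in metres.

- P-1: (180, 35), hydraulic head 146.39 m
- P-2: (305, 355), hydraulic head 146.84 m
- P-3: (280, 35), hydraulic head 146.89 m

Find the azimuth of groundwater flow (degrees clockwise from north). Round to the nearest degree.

276°

Three-point gradient (reference P-1): Δ to P-2 = (125, 320, +0.45), Δ to P-3 = (100, 0, +0.50).
∂h/∂x = +0.005000, ∂h/∂y = -0.0005469 (det = -32000).
Flow direction (−∇h) has components (-0.005000 E, +0.0005469 N).
Azimuth = atan2(E, N) = atan2(-0.005000, +0.0005469) = 276.2° ≈ 276°.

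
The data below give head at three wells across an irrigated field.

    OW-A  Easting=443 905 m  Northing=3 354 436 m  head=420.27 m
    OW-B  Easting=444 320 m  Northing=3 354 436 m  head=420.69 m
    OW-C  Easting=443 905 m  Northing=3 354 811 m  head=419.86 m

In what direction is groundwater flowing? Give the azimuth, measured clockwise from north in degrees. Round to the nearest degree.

317°

∂h/∂x = (420.69 − 420.27) / (444320 − 443905) = +0.001012
∂h/∂y = (419.86 − 420.27) / (3354811 − 3354436) = -0.001093
Flow direction (−∇h) has components (-0.001012 E, +0.001093 N).
Azimuth = atan2(E, N) = atan2(-0.001012, +0.001093) = 317.2° ≈ 317°.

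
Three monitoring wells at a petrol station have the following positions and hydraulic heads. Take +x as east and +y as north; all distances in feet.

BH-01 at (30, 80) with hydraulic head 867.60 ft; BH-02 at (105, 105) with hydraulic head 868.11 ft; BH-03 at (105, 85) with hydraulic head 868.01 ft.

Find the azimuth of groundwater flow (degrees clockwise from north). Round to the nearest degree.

226°

Three-point gradient (reference BH-01): Δ to BH-02 = (75, 25, +0.51), Δ to BH-03 = (75, 5, +0.41).
∂h/∂x = +0.005133, ∂h/∂y = +0.005000 (det = -1500).
Flow direction (−∇h) has components (-0.005133 E, -0.005000 N).
Azimuth = atan2(E, N) = atan2(-0.005133, -0.005000) = 225.8° ≈ 226°.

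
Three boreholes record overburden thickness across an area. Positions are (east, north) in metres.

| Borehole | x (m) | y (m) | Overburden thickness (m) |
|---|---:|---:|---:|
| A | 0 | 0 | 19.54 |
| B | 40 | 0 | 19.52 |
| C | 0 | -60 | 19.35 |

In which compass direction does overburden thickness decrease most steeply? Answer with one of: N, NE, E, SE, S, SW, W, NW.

S

∂d/∂x = (19.52 − 19.54) / (40 − 0) = -0.0005000
∂d/∂y = (19.35 − 19.54) / (-60 − 0) = +0.003167
Steepest decrease is along −∇f = (+0.0005000 E, -0.003167 N) → south.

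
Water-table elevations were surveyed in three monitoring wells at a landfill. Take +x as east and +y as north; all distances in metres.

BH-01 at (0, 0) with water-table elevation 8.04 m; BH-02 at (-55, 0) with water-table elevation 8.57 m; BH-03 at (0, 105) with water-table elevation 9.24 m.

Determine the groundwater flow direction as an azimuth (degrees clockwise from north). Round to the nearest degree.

140°

∂h/∂x = (8.57 − 8.04) / (-55 − 0) = -0.009636
∂h/∂y = (9.24 − 8.04) / (105 − 0) = +0.01143
Flow direction (−∇h) has components (+0.009636 E, -0.01143 N).
Azimuth = atan2(E, N) = atan2(+0.009636, -0.01143) = 139.9° ≈ 140°.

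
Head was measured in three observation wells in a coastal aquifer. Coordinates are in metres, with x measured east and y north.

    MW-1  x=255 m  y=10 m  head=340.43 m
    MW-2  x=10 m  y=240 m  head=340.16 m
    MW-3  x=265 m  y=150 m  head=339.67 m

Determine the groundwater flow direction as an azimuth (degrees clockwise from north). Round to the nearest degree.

036°

With h = a·x + b·y + c and MW-1 as origin, the differences give:
  (-245)·a + 230·b = -0.27
  10·a + 140·b = -0.76
Eliminate b (×140 and ×230, subtract): -36600·a = 137.000 → a = ∂h/∂x = -0.003743
Back-substitute: b = ∂h/∂y = -0.005161.
Flow direction (−∇h) has components (+0.003743 E, +0.005161 N).
Azimuth = atan2(E, N) = atan2(+0.003743, +0.005161) = 36.0° ≈ 036°.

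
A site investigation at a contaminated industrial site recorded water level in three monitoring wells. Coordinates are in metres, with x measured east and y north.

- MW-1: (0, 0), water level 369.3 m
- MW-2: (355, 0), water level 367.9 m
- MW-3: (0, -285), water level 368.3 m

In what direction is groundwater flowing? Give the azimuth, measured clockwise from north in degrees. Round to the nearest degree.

∂h/∂x = (367.9 − 369.3) / (355 − 0) = -0.003944
∂h/∂y = (368.3 − 369.3) / (-285 − 0) = +0.003509
Flow direction (−∇h) has components (+0.003944 E, -0.003509 N).
Azimuth = atan2(E, N) = atan2(+0.003944, -0.003509) = 131.7° ≈ 132°.

132°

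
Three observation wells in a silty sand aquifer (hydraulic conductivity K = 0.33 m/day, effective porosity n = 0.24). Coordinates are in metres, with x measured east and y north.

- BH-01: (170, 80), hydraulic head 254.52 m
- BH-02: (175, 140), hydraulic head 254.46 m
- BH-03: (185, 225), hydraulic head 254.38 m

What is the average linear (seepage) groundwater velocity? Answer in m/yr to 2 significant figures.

1.0 m/yr

With h = a·x + b·y + c and BH-01 as origin, the differences give:
  5·a + 60·b = -0.06
  15·a + 145·b = -0.14
Eliminate b (×145 and ×60, subtract): -175·a = -0.300 → a = ∂h/∂x = +0.001714
Back-substitute: b = ∂h/∂y = -0.001143.
|∇h| = √(0.001714² + -0.001143²) = 0.00206
Seepage velocity v = K·i/n = 0.33 × 0.00206 / 0.24 = 0.002833 m/day = 1.035 m/yr.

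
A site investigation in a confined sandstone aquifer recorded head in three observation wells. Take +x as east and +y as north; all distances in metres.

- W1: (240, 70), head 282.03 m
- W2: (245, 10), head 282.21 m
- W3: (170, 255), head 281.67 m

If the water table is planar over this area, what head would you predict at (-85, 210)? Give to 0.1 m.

Taking W1 as reference: W2−W1 = (5, -60, +0.18); W3−W1 = (-70, 185, -0.36).
Determinant of the coordinate differences = 5·185 − (-70)·(-60) = -3275.
∂h/∂x = [(+0.18)·185 − (-0.36)·(-60)] / -3275 = -0.003573
∂h/∂y = [5·(-0.36) − (-70)·(+0.18)] / -3275 = -0.003298
h(-85, 210) = 282.03 + (-0.003573)·(-325) + (-0.003298)·(140) = 282.03 +1.161 -0.462 = 282.729 m.

282.7 m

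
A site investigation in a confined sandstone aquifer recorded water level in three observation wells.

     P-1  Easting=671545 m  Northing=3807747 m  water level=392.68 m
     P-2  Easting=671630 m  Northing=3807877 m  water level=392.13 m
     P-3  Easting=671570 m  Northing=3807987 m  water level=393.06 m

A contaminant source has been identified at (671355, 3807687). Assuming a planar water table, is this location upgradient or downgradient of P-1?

Differences from P-1: to P-2 (Δx, Δy, Δh) = (85, 130, -0.55); to P-3 = (25, 240, +0.38).
Determinant of the coordinate differences = 85·240 − 25·130 = 17150.
∂h/∂x = [(-0.55)·240 − (+0.38)·130] / 17150 = -0.01058
∂h/∂y = [85·(+0.38) − 25·(-0.55)] / 17150 = +0.002685
Head at (671355, 3807687) = 392.68 + (-0.01058)·(-190) + (+0.002685)·(-60) = 394.53 m.
That is higher than the 392.68 m at P-1, so the point is upgradient.

upgradient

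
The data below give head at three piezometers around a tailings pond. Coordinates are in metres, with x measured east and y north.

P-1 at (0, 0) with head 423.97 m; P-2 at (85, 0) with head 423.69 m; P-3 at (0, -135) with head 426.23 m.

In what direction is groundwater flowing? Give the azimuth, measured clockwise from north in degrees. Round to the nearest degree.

011°

∂h/∂x = (423.69 − 423.97) / (85 − 0) = -0.003294
∂h/∂y = (426.23 − 423.97) / (-135 − 0) = -0.01674
Flow direction (−∇h) has components (+0.003294 E, +0.01674 N).
Azimuth = atan2(E, N) = atan2(+0.003294, +0.01674) = 11.1° ≈ 011°.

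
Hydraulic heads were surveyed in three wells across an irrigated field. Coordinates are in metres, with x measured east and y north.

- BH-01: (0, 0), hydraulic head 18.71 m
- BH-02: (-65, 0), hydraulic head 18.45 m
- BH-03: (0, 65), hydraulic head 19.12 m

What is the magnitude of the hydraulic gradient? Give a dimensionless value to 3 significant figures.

∂h/∂x = (18.45 − 18.71) / (-65 − 0) = +0.004000
∂h/∂y = (19.12 − 18.71) / (65 − 0) = +0.006308
|∇h| = √(0.004000² + 0.006308²) = 0.007469

0.00747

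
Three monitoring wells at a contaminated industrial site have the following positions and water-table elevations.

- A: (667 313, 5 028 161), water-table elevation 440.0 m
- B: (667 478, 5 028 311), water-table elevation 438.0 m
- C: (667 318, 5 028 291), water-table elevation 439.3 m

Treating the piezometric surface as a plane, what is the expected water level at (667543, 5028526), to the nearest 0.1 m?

With h = a·x + b·y + c and A as origin, the differences give:
  165·a + 150·b = -2.0
  5·a + 130·b = -0.7
Eliminate b (×130 and ×150, subtract): 20700·a = -155.00 → a = ∂h/∂x = -0.007488
Back-substitute: b = ∂h/∂y = -0.005097.
h(667543, 5028526) = 440.0 + (-0.007488)·(230) + (-0.005097)·(365) = 440.0 -1.722 -1.860 = 436.418 m.

436.4 m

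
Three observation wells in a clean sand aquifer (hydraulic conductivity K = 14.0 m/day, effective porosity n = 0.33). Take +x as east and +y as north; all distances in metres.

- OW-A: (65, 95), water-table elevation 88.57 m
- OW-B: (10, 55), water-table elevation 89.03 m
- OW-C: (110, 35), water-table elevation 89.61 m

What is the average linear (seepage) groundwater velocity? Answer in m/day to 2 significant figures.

Three-point gradient (reference OW-A): Δ to OW-B = (-55, -40, +0.46), Δ to OW-C = (45, -60, +1.04).
∂h/∂x = +0.002745, ∂h/∂y = -0.01527 (det = 5100).
|∇h| = √(0.002745² + -0.01527²) = 0.01551
Seepage velocity v = K·i/n = 14.0 × 0.01551 / 0.33 = 0.658 m/day.

0.66 m/day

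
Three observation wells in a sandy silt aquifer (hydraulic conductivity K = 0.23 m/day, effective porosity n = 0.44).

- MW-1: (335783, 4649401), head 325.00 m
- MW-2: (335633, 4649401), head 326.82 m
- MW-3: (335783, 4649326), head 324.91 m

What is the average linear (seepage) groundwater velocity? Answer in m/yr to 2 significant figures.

2.3 m/yr

∂h/∂x = (326.82 − 325.00) / (335633 − 335783) = -0.01213
∂h/∂y = (324.91 − 325.00) / (4649326 − 4649401) = +0.001200
|∇h| = √(-0.01213² + 0.001200²) = 0.01219
Seepage velocity v = K·i/n = 0.23 × 0.01219 / 0.44 = 0.006372 m/day = 2.327 m/yr.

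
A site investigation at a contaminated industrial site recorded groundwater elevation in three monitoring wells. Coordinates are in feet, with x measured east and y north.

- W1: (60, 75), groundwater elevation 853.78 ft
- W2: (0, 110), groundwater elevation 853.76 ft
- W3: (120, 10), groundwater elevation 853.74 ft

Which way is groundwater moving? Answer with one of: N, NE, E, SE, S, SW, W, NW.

SW

Differences from W1: to W2 (Δx, Δy, Δh) = (-60, 35, -0.02); to W3 = (60, -65, -0.04).
Determinant of the coordinate differences = (-60)·(-65) − 60·35 = 1800.
∂h/∂x = [(-0.02)·(-65) − (-0.04)·35] / 1800 = +0.001500
∂h/∂y = [(-60)·(-0.04) − 60·(-0.02)] / 1800 = +0.002000
Flow = −∇h = (-0.001500 east, -0.002000 north), which points southwest.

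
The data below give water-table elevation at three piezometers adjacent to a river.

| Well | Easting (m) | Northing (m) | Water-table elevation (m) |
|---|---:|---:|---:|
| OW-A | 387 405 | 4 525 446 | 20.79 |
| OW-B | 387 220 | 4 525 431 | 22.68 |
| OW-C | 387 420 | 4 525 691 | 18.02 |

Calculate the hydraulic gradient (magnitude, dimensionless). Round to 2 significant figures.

Taking OW-A as reference: OW-B−OW-A = (-185, -15, +1.89); OW-C−OW-A = (15, 245, -2.77).
Determinant of the coordinate differences = (-185)·245 − 15·(-15) = -45100.
∂h/∂x = [(+1.89)·245 − (-2.77)·(-15)] / -45100 = -0.009346
∂h/∂y = [(-185)·(-2.77) − 15·(+1.89)] / -45100 = -0.01073
|∇h| = √(-0.009346² + -0.01073²) = 0.01423

0.014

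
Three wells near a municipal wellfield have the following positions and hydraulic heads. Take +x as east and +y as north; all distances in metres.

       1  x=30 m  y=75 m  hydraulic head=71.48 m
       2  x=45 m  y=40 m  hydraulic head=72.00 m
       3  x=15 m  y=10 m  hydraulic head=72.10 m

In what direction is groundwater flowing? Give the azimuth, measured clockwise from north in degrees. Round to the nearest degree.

Differences from 1: to 2 (Δx, Δy, Δh) = (15, -35, +0.52); to 3 = (-15, -65, +0.62).
Solve a·Δx + b·Δy = Δh: det = 15·(-65) − (-15)·(-35) = -1500.
∂h/∂x = [(+0.52)·(-65) − (+0.62)·(-35)] / -1500 = +0.008067
∂h/∂y = [15·(+0.62) − (-15)·(+0.52)] / -1500 = -0.01140
Flow direction (−∇h) has components (-0.008067 E, +0.01140 N).
Azimuth = atan2(E, N) = atan2(-0.008067, +0.01140) = 324.7° ≈ 325°.

325°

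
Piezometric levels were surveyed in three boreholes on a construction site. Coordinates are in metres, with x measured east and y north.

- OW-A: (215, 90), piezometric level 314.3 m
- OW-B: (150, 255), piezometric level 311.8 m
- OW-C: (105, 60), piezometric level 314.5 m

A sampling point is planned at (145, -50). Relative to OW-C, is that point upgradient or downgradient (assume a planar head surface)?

With h = a·x + b·y + c and OW-A as origin, the differences give:
  (-65)·a + 165·b = -2.5
  (-110)·a + (-30)·b = +0.2
Eliminate b (×(-30) and ×165, subtract): 20100·a = 42.00 → a = ∂h/∂x = +0.002090
Back-substitute: b = ∂h/∂y = -0.01433.
Head at (145, -50) = 314.3 + (+0.002090)·(-70) + (-0.01433)·(-140) = 316.16 m.
That is higher than the 314.5 m at OW-C, so the point is upgradient.

upgradient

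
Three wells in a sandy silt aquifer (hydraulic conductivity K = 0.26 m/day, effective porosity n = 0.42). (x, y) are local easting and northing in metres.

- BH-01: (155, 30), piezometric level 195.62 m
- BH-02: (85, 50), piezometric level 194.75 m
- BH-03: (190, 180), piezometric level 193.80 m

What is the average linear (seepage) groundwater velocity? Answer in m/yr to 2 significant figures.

3.7 m/yr

With h = a·x + b·y + c and BH-01 as origin, the differences give:
  (-70)·a + 20·b = -0.87
  35·a + 150·b = -1.82
Eliminate b (×150 and ×20, subtract): -11200·a = -94.100 → a = ∂h/∂x = +0.008402
Back-substitute: b = ∂h/∂y = -0.01409.
|∇h| = √(0.008402² + -0.01409²) = 0.0164
Seepage velocity v = K·i/n = 0.26 × 0.0164 / 0.42 = 0.01015 m/day = 3.707 m/yr.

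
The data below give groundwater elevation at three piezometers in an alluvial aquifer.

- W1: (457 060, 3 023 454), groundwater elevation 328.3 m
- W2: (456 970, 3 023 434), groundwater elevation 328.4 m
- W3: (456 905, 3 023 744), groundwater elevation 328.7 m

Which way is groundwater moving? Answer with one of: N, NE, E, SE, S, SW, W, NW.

SE

With h = a·x + b·y + c and W1 as origin, the differences give:
  (-90)·a + (-20)·b = +0.1
  (-155)·a + 290·b = +0.4
Eliminate b (×290 and ×(-20), subtract): -29200·a = 37.00 → a = ∂h/∂x = -0.001267
Back-substitute: b = ∂h/∂y = +0.0007021.
Flow = −∇h = (+0.001267 east, -0.0007021 north), which points southeast.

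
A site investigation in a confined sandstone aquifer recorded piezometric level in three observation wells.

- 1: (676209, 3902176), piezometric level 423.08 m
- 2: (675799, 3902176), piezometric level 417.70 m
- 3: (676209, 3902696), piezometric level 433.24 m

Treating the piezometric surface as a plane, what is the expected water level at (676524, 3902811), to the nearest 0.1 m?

439.6 m

∂h/∂x = (417.70 − 423.08) / (675799 − 676209) = +0.01312
∂h/∂y = (433.24 − 423.08) / (3902696 − 3902176) = +0.01954
h(676524, 3902811) = 423.08 + (+0.01312)·(315) + (+0.01954)·(635) = 423.08 +4.133 +12.407 = 439.620 m.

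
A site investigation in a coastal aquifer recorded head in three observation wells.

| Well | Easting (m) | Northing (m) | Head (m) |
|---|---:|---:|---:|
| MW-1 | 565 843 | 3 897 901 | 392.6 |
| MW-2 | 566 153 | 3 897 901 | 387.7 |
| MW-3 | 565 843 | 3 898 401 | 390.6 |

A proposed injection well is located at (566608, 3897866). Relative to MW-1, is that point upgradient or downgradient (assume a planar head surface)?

∂h/∂x = (387.7 − 392.6) / (566153 − 565843) = -0.01581
∂h/∂y = (390.6 − 392.6) / (3898401 − 3897901) = -0.004000
Head at (566608, 3897866) = 392.6 + (-0.01581)·(765) + (-0.004000)·(-35) = 380.65 m.
That is lower than the 392.6 m at MW-1, so the point is downgradient.

downgradient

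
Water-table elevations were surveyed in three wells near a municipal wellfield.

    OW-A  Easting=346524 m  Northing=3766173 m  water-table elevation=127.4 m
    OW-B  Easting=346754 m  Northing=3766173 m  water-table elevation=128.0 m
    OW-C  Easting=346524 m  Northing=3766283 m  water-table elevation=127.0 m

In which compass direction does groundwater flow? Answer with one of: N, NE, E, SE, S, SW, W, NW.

∂h/∂x = (128.0 − 127.4) / (346754 − 346524) = +0.002609
∂h/∂y = (127.0 − 127.4) / (3766283 − 3766173) = -0.003636
Flow = −∇h = (-0.002609 east, +0.003636 north), which points northwest.

NW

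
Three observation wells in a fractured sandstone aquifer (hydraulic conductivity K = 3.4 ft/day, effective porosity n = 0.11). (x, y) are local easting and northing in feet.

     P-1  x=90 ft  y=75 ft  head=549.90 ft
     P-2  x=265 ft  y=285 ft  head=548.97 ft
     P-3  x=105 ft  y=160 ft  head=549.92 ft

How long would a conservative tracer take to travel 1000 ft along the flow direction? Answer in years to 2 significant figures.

12 years

With h = a·x + b·y + c and P-1 as origin, the differences give:
  175·a + 210·b = -0.93
  15·a + 85·b = +0.02
Eliminate b (×85 and ×210, subtract): 11725·a = -83.250 → a = ∂h/∂x = -0.007100
Back-substitute: b = ∂h/∂y = +0.001488.
|∇h| = √(-0.007100² + 0.001488²) = 0.007254
Seepage velocity v = K·i/n = 3.4 × 0.007254 / 0.11 = 0.2242 ft/day.
t = 1000 / 0.2242 = 4460 days = 12.2 years.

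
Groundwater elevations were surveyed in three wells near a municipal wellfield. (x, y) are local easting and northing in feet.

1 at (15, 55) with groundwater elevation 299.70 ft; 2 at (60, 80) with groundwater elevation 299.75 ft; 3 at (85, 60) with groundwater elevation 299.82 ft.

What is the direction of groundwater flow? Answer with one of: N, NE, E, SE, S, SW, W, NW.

With h = a·x + b·y + c and 1 as origin, the differences give:
  45·a + 25·b = +0.05
  70·a + 5·b = +0.12
Eliminate b (×5 and ×25, subtract): -1525·a = -2.750 → a = ∂h/∂x = +0.001803
Back-substitute: b = ∂h/∂y = -0.001246.
Flow = −∇h = (-0.001803 east, +0.001246 north), which points northwest.

NW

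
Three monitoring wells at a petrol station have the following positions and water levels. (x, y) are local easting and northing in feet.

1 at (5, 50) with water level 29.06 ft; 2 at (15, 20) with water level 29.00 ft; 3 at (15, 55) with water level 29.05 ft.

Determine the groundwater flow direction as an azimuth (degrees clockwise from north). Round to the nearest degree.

Taking 1 as reference: 2−1 = (10, -30, -0.06); 3−1 = (10, 5, -0.01).
Solve a·Δx + b·Δy = Δh: det = 10·5 − 10·(-30) = 350.
∂h/∂x = [(-0.06)·5 − (-0.01)·(-30)] / 350 = -0.001714
∂h/∂y = [10·(-0.01) − 10·(-0.06)] / 350 = +0.001429
Flow direction (−∇h) has components (+0.001714 E, -0.001429 N).
Azimuth = atan2(E, N) = atan2(+0.001714, -0.001429) = 129.8° ≈ 130°.

130°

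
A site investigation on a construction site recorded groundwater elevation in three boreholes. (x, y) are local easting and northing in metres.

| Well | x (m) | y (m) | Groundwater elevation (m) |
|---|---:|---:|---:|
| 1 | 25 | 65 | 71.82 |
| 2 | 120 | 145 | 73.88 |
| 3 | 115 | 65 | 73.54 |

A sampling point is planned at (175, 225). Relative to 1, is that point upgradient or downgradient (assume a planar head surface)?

upgradient

Taking 1 as reference: 2−1 = (95, 80, +2.06); 3−1 = (90, 0, +1.72).
Determinant of the coordinate differences = 95·0 − 90·80 = -7200.
∂h/∂x = [(+2.06)·0 − (+1.72)·80] / -7200 = +0.01911
∂h/∂y = [95·(+1.72) − 90·(+2.06)] / -7200 = +0.003056
Head at (175, 225) = 71.82 + (+0.01911)·(150) + (+0.003056)·(160) = 75.18 m.
That is higher than the 71.82 m at 1, so the point is upgradient.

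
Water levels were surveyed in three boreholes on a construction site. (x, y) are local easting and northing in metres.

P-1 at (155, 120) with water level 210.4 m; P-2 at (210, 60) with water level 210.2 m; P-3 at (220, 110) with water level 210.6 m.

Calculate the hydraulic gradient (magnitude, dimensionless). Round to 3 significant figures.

With h = a·x + b·y + c and P-1 as origin, the differences give:
  55·a + (-60)·b = -0.2
  65·a + (-10)·b = +0.2
Eliminate b (×(-10) and ×(-60), subtract): 3350·a = 14.00 → a = ∂h/∂x = +0.004179
Back-substitute: b = ∂h/∂y = +0.007164.
|∇h| = √(0.004179² + 0.007164²) = 0.008294

0.00829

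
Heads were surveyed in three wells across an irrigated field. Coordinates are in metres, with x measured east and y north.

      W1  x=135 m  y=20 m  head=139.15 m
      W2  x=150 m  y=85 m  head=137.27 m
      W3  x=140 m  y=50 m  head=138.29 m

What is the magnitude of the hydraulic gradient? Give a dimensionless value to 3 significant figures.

0.0283

Taking W1 as reference: W2−W1 = (15, 65, -1.88); W3−W1 = (5, 30, -0.86).
Solve a·Δx + b·Δy = Δh: det = 15·30 − 5·65 = 125.
∂h/∂x = [(-1.88)·30 − (-0.86)·65] / 125 = -0.004000
∂h/∂y = [15·(-0.86) − 5·(-1.88)] / 125 = -0.02800
|∇h| = √(-0.004000² + -0.02800²) = 0.02828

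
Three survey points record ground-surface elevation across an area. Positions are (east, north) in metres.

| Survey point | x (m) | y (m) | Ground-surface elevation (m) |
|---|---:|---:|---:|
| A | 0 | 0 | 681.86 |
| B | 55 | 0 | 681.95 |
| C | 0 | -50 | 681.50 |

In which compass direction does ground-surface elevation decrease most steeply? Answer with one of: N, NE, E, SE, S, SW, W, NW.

S

∂z/∂x = (681.95 − 681.86) / (55 − 0) = +0.001636
∂z/∂y = (681.50 − 681.86) / (-50 − 0) = +0.007200
Steepest decrease is along −∇f = (-0.001636 E, -0.007200 N) → south.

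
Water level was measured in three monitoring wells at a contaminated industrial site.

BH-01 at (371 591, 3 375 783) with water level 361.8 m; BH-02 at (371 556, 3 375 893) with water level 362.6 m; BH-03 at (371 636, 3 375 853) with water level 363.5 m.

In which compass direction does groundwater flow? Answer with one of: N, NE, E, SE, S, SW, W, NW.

Three-point gradient (reference BH-01): Δ to BH-02 = (-35, 110, +0.8), Δ to BH-03 = (45, 70, +1.7).
∂h/∂x = +0.01770, ∂h/∂y = +0.01291 (det = -7400).
Flow = −∇h = (-0.01770 east, -0.01291 north), which points southwest.

SW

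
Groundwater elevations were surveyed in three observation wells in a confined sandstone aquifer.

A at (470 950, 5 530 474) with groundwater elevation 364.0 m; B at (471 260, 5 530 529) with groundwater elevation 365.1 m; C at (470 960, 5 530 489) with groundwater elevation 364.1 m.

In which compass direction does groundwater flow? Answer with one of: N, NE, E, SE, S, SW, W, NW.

SW

Differences from A: to B (Δx, Δy, Δh) = (310, 55, +1.1); to C = (10, 15, +0.1).
Determinant of the coordinate differences = 310·15 − 10·55 = 4100.
∂h/∂x = [(+1.1)·15 − (+0.1)·55] / 4100 = +0.002683
∂h/∂y = [310·(+0.1) − 10·(+1.1)] / 4100 = +0.004878
Flow = −∇h = (-0.002683 east, -0.004878 north), which points southwest.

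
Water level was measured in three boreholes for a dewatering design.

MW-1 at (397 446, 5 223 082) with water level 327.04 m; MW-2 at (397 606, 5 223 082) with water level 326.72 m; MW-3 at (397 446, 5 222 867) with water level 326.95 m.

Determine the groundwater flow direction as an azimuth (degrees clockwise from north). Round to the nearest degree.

102°

∂h/∂x = (326.72 − 327.04) / (397606 − 397446) = -0.002000
∂h/∂y = (326.95 − 327.04) / (5222867 − 5223082) = +0.0004186
Flow direction (−∇h) has components (+0.002000 E, -0.0004186 N).
Azimuth = atan2(E, N) = atan2(+0.002000, -0.0004186) = 101.8° ≈ 102°.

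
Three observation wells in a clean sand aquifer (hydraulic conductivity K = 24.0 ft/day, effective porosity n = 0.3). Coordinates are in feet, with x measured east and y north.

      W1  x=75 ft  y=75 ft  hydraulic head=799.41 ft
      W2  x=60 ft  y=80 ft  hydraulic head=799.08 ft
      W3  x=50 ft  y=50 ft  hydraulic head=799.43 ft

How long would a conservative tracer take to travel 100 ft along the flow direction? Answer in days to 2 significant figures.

With h = a·x + b·y + c and W1 as origin, the differences give:
  (-15)·a + 5·b = -0.33
  (-25)·a + (-25)·b = +0.02
Eliminate b (×(-25) and ×5, subtract): 500·a = 8.150 → a = ∂h/∂x = +0.01630
Back-substitute: b = ∂h/∂y = -0.01710.
|∇h| = √(0.01630² + -0.01710²) = 0.02362
Seepage velocity v = K·i/n = 24.0 × 0.02362 / 0.3 = 1.89 ft/day.
t = 100 / 1.89 = 52.91 days.

53 days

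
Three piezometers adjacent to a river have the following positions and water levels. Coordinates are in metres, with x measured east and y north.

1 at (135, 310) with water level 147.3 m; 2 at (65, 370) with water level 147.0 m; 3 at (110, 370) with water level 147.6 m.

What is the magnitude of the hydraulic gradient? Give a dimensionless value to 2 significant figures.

Three-point gradient (reference 1): Δ to 2 = (-70, 60, -0.3), Δ to 3 = (-25, 60, +0.3).
∂h/∂x = +0.01333, ∂h/∂y = +0.01056 (det = -2700).
|∇h| = √(0.01333² + 0.01056²) = 0.01701

0.017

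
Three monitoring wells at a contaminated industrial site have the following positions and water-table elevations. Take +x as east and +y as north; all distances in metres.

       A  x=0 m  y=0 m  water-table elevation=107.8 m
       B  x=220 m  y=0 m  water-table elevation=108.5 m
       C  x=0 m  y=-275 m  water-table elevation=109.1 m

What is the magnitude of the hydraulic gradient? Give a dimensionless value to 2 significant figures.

0.0057

∂h/∂x = (108.5 − 107.8) / (220 − 0) = +0.003182
∂h/∂y = (109.1 − 107.8) / (-275 − 0) = -0.004727
|∇h| = √(0.003182² + -0.004727²) = 0.005698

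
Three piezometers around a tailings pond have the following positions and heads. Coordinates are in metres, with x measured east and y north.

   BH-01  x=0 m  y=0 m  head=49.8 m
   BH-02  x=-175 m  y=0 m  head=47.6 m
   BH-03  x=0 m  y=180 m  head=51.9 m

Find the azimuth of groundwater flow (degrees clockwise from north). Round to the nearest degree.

∂h/∂x = (47.6 − 49.8) / (-175 − 0) = +0.01257
∂h/∂y = (51.9 − 49.8) / (180 − 0) = +0.01167
Flow direction (−∇h) has components (-0.01257 E, -0.01167 N).
Azimuth = atan2(E, N) = atan2(-0.01257, -0.01167) = 227.1° ≈ 227°.

227°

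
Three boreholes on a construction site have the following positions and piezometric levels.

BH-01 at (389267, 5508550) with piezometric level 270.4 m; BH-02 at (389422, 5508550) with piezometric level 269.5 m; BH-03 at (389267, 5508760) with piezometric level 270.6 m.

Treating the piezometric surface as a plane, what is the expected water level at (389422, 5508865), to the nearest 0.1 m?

∂h/∂x = (269.5 − 270.4) / (389422 − 389267) = -0.005806
∂h/∂y = (270.6 − 270.4) / (5508760 − 5508550) = +0.0009524
h(389422, 5508865) = 270.4 + (-0.005806)·(155) + (+0.0009524)·(315) = 270.4 -0.900 +0.300 = 269.800 m.

269.8 m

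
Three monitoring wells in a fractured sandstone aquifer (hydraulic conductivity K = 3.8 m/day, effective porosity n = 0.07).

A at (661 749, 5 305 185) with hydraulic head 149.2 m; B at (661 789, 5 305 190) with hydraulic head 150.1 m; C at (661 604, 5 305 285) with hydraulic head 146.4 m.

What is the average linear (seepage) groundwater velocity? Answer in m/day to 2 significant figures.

With h = a·x + b·y + c and A as origin, the differences give:
  40·a + 5·b = +0.9
  (-145)·a + 100·b = -2.8
Eliminate b (×100 and ×5, subtract): 4725·a = 104.00 → a = ∂h/∂x = +0.02201
Back-substitute: b = ∂h/∂y = +0.003915.
|∇h| = √(0.02201² + 0.003915²) = 0.02236
Seepage velocity v = K·i/n = 3.8 × 0.02236 / 0.07 = 1.214 m/day.

1.2 m/day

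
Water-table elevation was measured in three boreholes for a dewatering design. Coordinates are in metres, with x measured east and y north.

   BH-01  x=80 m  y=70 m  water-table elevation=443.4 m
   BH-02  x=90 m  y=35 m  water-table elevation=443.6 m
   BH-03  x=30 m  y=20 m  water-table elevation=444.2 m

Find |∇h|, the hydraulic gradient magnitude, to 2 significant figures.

0.011

Differences from BH-01: to BH-02 (Δx, Δy, Δh) = (10, -35, +0.2); to BH-03 = (-50, -50, +0.8).
Determinant of the coordinate differences = 10·(-50) − (-50)·(-35) = -2250.
∂h/∂x = [(+0.2)·(-50) − (+0.8)·(-35)] / -2250 = -0.008000
∂h/∂y = [10·(+0.8) − (-50)·(+0.2)] / -2250 = -0.008000
|∇h| = √(-0.008000² + -0.008000²) = 0.01131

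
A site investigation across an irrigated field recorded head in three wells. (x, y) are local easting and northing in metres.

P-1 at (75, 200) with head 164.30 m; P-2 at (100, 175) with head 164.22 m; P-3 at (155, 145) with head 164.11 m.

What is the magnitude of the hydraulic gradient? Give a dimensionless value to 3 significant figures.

0.00270

Taking P-1 as reference: P-2−P-1 = (25, -25, -0.08); P-3−P-1 = (80, -55, -0.19).
Determinant of the coordinate differences = 25·(-55) − 80·(-25) = 625.
∂h/∂x = [(-0.08)·(-55) − (-0.19)·(-25)] / 625 = -0.0005600
∂h/∂y = [25·(-0.19) − 80·(-0.08)] / 625 = +0.002640
|∇h| = √(-0.0005600² + 0.002640²) = 0.002699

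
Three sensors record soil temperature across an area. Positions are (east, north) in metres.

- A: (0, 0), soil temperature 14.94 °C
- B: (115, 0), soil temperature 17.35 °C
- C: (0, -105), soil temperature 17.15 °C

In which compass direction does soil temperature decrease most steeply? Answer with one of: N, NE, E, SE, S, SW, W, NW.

∂T/∂x = (17.35 − 14.94) / (115 − 0) = +0.02096
∂T/∂y = (17.15 − 14.94) / (-105 − 0) = -0.02105
Steepest decrease is along −∇f = (-0.02096 E, +0.02105 N) → northwest.

NW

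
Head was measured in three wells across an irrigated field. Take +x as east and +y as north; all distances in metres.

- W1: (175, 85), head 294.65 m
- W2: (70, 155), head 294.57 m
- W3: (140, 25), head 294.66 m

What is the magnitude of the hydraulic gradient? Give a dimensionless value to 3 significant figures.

Taking W1 as reference: W2−W1 = (-105, 70, -0.08); W3−W1 = (-35, -60, +0.01).
Determinant of the coordinate differences = (-105)·(-60) − (-35)·70 = 8750.
∂h/∂x = [(-0.08)·(-60) − (+0.01)·70] / 8750 = +0.0004686
∂h/∂y = [(-105)·(+0.01) − (-35)·(-0.08)] / 8750 = -0.0004400
|∇h| = √(0.0004686² + -0.0004400²) = 0.0006428

0.000643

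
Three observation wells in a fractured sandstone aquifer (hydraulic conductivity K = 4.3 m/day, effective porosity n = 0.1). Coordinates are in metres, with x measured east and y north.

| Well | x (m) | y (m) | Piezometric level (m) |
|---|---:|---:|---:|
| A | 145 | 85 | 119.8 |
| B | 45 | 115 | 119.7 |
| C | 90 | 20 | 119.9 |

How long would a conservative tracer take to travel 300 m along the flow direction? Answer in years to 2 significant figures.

Taking A as reference: B−A = (-100, 30, -0.1); C−A = (-55, -65, +0.1).
Solve a·Δx + b·Δy = Δh: det = (-100)·(-65) − (-55)·30 = 8150.
∂h/∂x = [(-0.1)·(-65) − (+0.1)·30] / 8150 = +0.0004294
∂h/∂y = [(-100)·(+0.1) − (-55)·(-0.1)] / 8150 = -0.001902
|∇h| = √(0.0004294² + -0.001902²) = 0.00195
Seepage velocity v = K·i/n = 4.3 × 0.00195 / 0.1 = 0.08385 m/day.
t = 300 / 0.08385 = 3578 days = 9.8 years.

9.8 years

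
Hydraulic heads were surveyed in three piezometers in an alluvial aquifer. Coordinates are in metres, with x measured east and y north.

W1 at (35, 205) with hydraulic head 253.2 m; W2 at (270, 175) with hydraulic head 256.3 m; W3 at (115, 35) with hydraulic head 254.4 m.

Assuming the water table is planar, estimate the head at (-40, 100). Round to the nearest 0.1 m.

252.3 m

With h = a·x + b·y + c and W1 as origin, the differences give:
  235·a + (-30)·b = +3.1
  80·a + (-170)·b = +1.2
Eliminate b (×(-170) and ×(-30), subtract): -37550·a = -491.00 → a = ∂h/∂x = +0.01308
Back-substitute: b = ∂h/∂y = -0.0009055.
h(-40, 100) = 253.2 + (+0.01308)·(-75) + (-0.0009055)·(-105) = 253.2 -0.981 +0.095 = 252.314 m.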